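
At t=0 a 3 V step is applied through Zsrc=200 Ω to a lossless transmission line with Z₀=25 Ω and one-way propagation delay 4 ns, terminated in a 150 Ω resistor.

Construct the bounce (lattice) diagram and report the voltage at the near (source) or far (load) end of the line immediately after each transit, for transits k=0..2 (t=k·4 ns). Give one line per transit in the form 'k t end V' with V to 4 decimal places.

Γ_L=0.714286, Γ_S=0.777778; launch V₁=3·25/225=0.333333
k=0 src: V=0.3333
k=1 load: inc=0.333333, refl=0.333333·0.714286=0.2381; V=0.000000+0.333333+0.238095=0.5714
k=2 src: inc=0.238095, refl=0.238095·0.777778=0.1852; V=0.333333+0.238095+0.185185=0.7566

0 0 source 0.3333
1 4 load 0.5714
2 8 source 0.7566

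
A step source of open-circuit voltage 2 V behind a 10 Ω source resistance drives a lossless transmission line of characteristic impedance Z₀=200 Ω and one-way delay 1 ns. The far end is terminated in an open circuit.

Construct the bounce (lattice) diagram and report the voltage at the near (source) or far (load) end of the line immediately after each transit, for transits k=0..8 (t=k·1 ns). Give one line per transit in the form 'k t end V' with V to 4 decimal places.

0 0 source 1.9048
1 1 load 3.8095
2 2 source 2.0862
3 3 load 0.3628
4 4 source 1.9220
5 5 load 3.4813
6 6 source 2.0705
7 7 load 0.6598
8 8 source 1.9362

Γ_L=1.000000, Γ_S=-0.904762; launch V₁=2·200/210=1.904762
k=0 src: V=1.9048
k=1 load: inc=1.904762, refl=1.904762·1.000000=1.9048; V=0.000000+1.904762+1.904762=3.8095
k=2 src: inc=1.904762, refl=1.904762·-0.904762=-1.7234; V=1.904762+1.904762+-1.723356=2.0862
k=3 load: inc=-1.723356, refl=-1.723356·1.000000=-1.7234; V=3.809524+-1.723356+-1.723356=0.3628
k=4 src: inc=-1.723356, refl=-1.723356·-0.904762=1.5592; V=2.086168+-1.723356+1.559227=1.9220
k=5 load: inc=1.559227, refl=1.559227·1.000000=1.5592; V=0.362812+1.559227+1.559227=3.4813
k=6 src: inc=1.559227, refl=1.559227·-0.904762=-1.4107; V=1.922039+1.559227+-1.410729=2.0705
k=7 load: inc=-1.410729, refl=-1.410729·1.000000=-1.4107; V=3.481266+-1.410729+-1.410729=0.6598
k=8 src: inc=-1.410729, refl=-1.410729·-0.904762=1.2764; V=2.070536+-1.410729+1.276374=1.9362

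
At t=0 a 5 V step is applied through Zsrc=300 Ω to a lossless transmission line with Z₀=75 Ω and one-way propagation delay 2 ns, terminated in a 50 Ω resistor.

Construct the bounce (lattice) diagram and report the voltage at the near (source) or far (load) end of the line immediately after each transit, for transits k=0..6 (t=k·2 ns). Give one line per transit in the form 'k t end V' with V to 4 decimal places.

0 0 source 1.0000
1 2 load 0.8000
2 4 source 0.6800
3 6 load 0.7040
4 8 source 0.7184
5 10 load 0.7155
6 12 source 0.7138

Γ_L=-0.200000, Γ_S=0.600000; launch V₁=5·75/375=1.000000
k=0 src: V=1.0000
k=1 load: inc=1.000000, refl=1.000000·-0.200000=-0.2000; V=0.000000+1.000000+-0.200000=0.8000
k=2 src: inc=-0.200000, refl=-0.200000·0.600000=-0.1200; V=1.000000+-0.200000+-0.120000=0.6800
k=3 load: inc=-0.120000, refl=-0.120000·-0.200000=0.0240; V=0.800000+-0.120000+0.024000=0.7040
k=4 src: inc=0.024000, refl=0.024000·0.600000=0.0144; V=0.680000+0.024000+0.014400=0.7184
k=5 load: inc=0.014400, refl=0.014400·-0.200000=-0.0029; V=0.704000+0.014400+-0.002880=0.7155
k=6 src: inc=-0.002880, refl=-0.002880·0.600000=-0.0017; V=0.718400+-0.002880+-0.001728=0.7138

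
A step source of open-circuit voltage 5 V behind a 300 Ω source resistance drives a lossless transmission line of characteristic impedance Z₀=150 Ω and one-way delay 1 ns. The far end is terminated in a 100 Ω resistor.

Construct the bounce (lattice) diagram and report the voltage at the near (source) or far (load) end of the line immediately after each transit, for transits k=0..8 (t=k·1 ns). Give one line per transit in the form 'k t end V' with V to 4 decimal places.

Γ_L=-0.200000, Γ_S=0.333333; launch V₁=5·150/450=1.666667
k=0 src: V=1.6667
k=1 load: inc=1.666667, refl=1.666667·-0.200000=-0.3333; V=0.000000+1.666667+-0.333333=1.3333
k=2 src: inc=-0.333333, refl=-0.333333·0.333333=-0.1111; V=1.666667+-0.333333+-0.111111=1.2222
k=3 load: inc=-0.111111, refl=-0.111111·-0.200000=0.0222; V=1.333333+-0.111111+0.022222=1.2444
k=4 src: inc=0.022222, refl=0.022222·0.333333=0.0074; V=1.222222+0.022222+0.007407=1.2519
k=5 load: inc=0.007407, refl=0.007407·-0.200000=-0.0015; V=1.244444+0.007407+-0.001481=1.2504
k=6 src: inc=-0.001481, refl=-0.001481·0.333333=-0.0005; V=1.251852+-0.001481+-0.000494=1.2499
k=7 load: inc=-0.000494, refl=-0.000494·-0.200000=0.0001; V=1.250370+-0.000494+0.000099=1.2500
k=8 src: inc=0.000099, refl=0.000099·0.333333=0.0000; V=1.249877+0.000099+0.000033=1.2500

0 0 source 1.6667
1 1 load 1.3333
2 2 source 1.2222
3 3 load 1.2444
4 4 source 1.2519
5 5 load 1.2504
6 6 source 1.2499
7 7 load 1.2500
8 8 source 1.2500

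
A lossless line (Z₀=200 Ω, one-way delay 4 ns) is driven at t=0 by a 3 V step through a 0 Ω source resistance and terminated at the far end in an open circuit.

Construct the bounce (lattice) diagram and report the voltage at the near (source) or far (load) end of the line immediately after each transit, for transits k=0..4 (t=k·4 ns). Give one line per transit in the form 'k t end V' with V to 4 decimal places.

Γ_L=1.000000, Γ_S=-1.000000; launch V₁=3·200/200=3.000000
k=0 src: V=3.0000
k=1 load: inc=3.000000, refl=3.000000·1.000000=3.0000; V=0.000000+3.000000+3.000000=6.0000
k=2 src: inc=3.000000, refl=3.000000·-1.000000=-3.0000; V=3.000000+3.000000+-3.000000=3.0000
k=3 load: inc=-3.000000, refl=-3.000000·1.000000=-3.0000; V=6.000000+-3.000000+-3.000000=0.0000
k=4 src: inc=-3.000000, refl=-3.000000·-1.000000=3.0000; V=3.000000+-3.000000+3.000000=3.0000

0 0 source 3.0000
1 4 load 6.0000
2 8 source 3.0000
3 12 load 0.0000
4 16 source 3.0000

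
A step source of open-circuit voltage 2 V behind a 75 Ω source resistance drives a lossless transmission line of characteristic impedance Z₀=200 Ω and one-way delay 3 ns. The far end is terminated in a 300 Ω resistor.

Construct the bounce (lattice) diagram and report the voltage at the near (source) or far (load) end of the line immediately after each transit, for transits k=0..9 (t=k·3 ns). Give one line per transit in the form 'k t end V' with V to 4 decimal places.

0 0 source 1.4545
1 3 load 1.7455
2 6 source 1.6132
3 9 load 1.5868
4 12 source 1.5988
5 15 load 1.6012
6 18 source 1.6001
7 21 load 1.5999
8 24 source 1.6000
9 27 load 1.6000

Γ_L=0.200000, Γ_S=-0.454545; launch V₁=2·200/275=1.454545
k=0 src: V=1.4545
k=1 load: inc=1.454545, refl=1.454545·0.200000=0.2909; V=0.000000+1.454545+0.290909=1.7455
k=2 src: inc=0.290909, refl=0.290909·-0.454545=-0.1322; V=1.454545+0.290909+-0.132231=1.6132
k=3 load: inc=-0.132231, refl=-0.132231·0.200000=-0.0264; V=1.745455+-0.132231+-0.026446=1.5868
k=4 src: inc=-0.026446, refl=-0.026446·-0.454545=0.0120; V=1.613223+-0.026446+0.012021=1.5988
k=5 load: inc=0.012021, refl=0.012021·0.200000=0.0024; V=1.586777+0.012021+0.002404=1.6012
k=6 src: inc=0.002404, refl=0.002404·-0.454545=-0.0011; V=1.598798+0.002404+-0.001093=1.6001
k=7 load: inc=-0.001093, refl=-0.001093·0.200000=-0.0002; V=1.601202+-0.001093+-0.000219=1.5999
k=8 src: inc=-0.000219, refl=-0.000219·-0.454545=0.0001; V=1.600109+-0.000219+0.000099=1.6000
k=9 load: inc=0.000099, refl=0.000099·0.200000=0.0000; V=1.599891+0.000099+0.000020=1.6000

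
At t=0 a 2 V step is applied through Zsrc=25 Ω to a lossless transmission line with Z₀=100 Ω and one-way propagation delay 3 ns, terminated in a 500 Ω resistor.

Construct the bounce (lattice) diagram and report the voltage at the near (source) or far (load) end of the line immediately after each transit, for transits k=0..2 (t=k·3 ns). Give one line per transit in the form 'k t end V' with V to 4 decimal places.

0 0 source 1.6000
1 3 load 2.6667
2 6 source 2.0267

Γ_L=0.666667, Γ_S=-0.600000; launch V₁=2·100/125=1.600000
k=0 src: V=1.6000
k=1 load: inc=1.600000, refl=1.600000·0.666667=1.0667; V=0.000000+1.600000+1.066667=2.6667
k=2 src: inc=1.066667, refl=1.066667·-0.600000=-0.6400; V=1.600000+1.066667+-0.640000=2.0267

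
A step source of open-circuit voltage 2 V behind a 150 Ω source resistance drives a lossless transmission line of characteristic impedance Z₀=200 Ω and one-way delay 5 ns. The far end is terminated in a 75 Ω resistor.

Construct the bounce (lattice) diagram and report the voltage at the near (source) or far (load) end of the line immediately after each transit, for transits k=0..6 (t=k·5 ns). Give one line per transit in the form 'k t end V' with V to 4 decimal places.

Γ_L=-0.454545, Γ_S=-0.142857; launch V₁=2·200/350=1.142857
k=0 src: V=1.1429
k=1 load: inc=1.142857, refl=1.142857·-0.454545=-0.5195; V=0.000000+1.142857+-0.519481=0.6234
k=2 src: inc=-0.519481, refl=-0.519481·-0.142857=0.0742; V=1.142857+-0.519481+0.074212=0.6976
k=3 load: inc=0.074212, refl=0.074212·-0.454545=-0.0337; V=0.623377+0.074212+-0.033733=0.6639
k=4 src: inc=-0.033733, refl=-0.033733·-0.142857=0.0048; V=0.697588+-0.033733+0.004819=0.6687
k=5 load: inc=0.004819, refl=0.004819·-0.454545=-0.0022; V=0.663856+0.004819+-0.002190=0.6665
k=6 src: inc=-0.002190, refl=-0.002190·-0.142857=0.0003; V=0.668675+-0.002190+0.000313=0.6668

0 0 source 1.1429
1 5 load 0.6234
2 10 source 0.6976
3 15 load 0.6639
4 20 source 0.6687
5 25 load 0.6665
6 30 source 0.6668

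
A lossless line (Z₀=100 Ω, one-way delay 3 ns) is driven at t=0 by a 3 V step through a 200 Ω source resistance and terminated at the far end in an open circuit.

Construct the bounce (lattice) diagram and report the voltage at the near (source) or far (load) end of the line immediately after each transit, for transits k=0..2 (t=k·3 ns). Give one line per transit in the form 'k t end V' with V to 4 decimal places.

0 0 source 1.0000
1 3 load 2.0000
2 6 source 2.3333

Γ_L=1.000000, Γ_S=0.333333; launch V₁=3·100/300=1.000000
k=0 src: V=1.0000
k=1 load: inc=1.000000, refl=1.000000·1.000000=1.0000; V=0.000000+1.000000+1.000000=2.0000
k=2 src: inc=1.000000, refl=1.000000·0.333333=0.3333; V=1.000000+1.000000+0.333333=2.3333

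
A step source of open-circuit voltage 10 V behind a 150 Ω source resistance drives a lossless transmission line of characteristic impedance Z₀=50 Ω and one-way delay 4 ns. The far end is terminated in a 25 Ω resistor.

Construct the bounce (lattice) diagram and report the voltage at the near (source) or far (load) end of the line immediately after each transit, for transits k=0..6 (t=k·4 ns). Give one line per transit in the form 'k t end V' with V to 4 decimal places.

Γ_L=-0.333333, Γ_S=0.500000; launch V₁=10·50/200=2.500000
k=0 src: V=2.5000
k=1 load: inc=2.500000, refl=2.500000·-0.333333=-0.8333; V=0.000000+2.500000+-0.833333=1.6667
k=2 src: inc=-0.833333, refl=-0.833333·0.500000=-0.4167; V=2.500000+-0.833333+-0.416667=1.2500
k=3 load: inc=-0.416667, refl=-0.416667·-0.333333=0.1389; V=1.666667+-0.416667+0.138889=1.3889
k=4 src: inc=0.138889, refl=0.138889·0.500000=0.0694; V=1.250000+0.138889+0.069444=1.4583
k=5 load: inc=0.069444, refl=0.069444·-0.333333=-0.0231; V=1.388889+0.069444+-0.023148=1.4352
k=6 src: inc=-0.023148, refl=-0.023148·0.500000=-0.0116; V=1.458333+-0.023148+-0.011574=1.4236

0 0 source 2.5000
1 4 load 1.6667
2 8 source 1.2500
3 12 load 1.3889
4 16 source 1.4583
5 20 load 1.4352
6 24 source 1.4236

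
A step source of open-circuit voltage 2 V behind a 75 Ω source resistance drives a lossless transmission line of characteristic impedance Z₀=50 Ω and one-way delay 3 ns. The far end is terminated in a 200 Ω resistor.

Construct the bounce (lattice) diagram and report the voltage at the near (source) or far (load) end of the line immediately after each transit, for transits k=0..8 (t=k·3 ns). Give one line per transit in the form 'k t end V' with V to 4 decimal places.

Γ_L=0.600000, Γ_S=0.200000; launch V₁=2·50/125=0.800000
k=0 src: V=0.8000
k=1 load: inc=0.800000, refl=0.800000·0.600000=0.4800; V=0.000000+0.800000+0.480000=1.2800
k=2 src: inc=0.480000, refl=0.480000·0.200000=0.0960; V=0.800000+0.480000+0.096000=1.3760
k=3 load: inc=0.096000, refl=0.096000·0.600000=0.0576; V=1.280000+0.096000+0.057600=1.4336
k=4 src: inc=0.057600, refl=0.057600·0.200000=0.0115; V=1.376000+0.057600+0.011520=1.4451
k=5 load: inc=0.011520, refl=0.011520·0.600000=0.0069; V=1.433600+0.011520+0.006912=1.4520
k=6 src: inc=0.006912, refl=0.006912·0.200000=0.0014; V=1.445120+0.006912+0.001382=1.4534
k=7 load: inc=0.001382, refl=0.001382·0.600000=0.0008; V=1.452032+0.001382+0.000829=1.4542
k=8 src: inc=0.000829, refl=0.000829·0.200000=0.0002; V=1.453414+0.000829+0.000166=1.4544

0 0 source 0.8000
1 3 load 1.2800
2 6 source 1.3760
3 9 load 1.4336
4 12 source 1.4451
5 15 load 1.4520
6 18 source 1.4534
7 21 load 1.4542
8 24 source 1.4544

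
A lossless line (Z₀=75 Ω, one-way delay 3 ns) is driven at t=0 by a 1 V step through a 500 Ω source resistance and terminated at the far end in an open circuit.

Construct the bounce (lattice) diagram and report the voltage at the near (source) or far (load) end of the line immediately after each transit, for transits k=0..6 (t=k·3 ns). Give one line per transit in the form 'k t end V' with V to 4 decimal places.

Γ_L=1.000000, Γ_S=0.739130; launch V₁=1·75/575=0.130435
k=0 src: V=0.1304
k=1 load: inc=0.130435, refl=0.130435·1.000000=0.1304; V=0.000000+0.130435+0.130435=0.2609
k=2 src: inc=0.130435, refl=0.130435·0.739130=0.0964; V=0.130435+0.130435+0.096408=0.3573
k=3 load: inc=0.096408, refl=0.096408·1.000000=0.0964; V=0.260870+0.096408+0.096408=0.4537
k=4 src: inc=0.096408, refl=0.096408·0.739130=0.0713; V=0.357278+0.096408+0.071258=0.5249
k=5 load: inc=0.071258, refl=0.071258·1.000000=0.0713; V=0.453686+0.071258+0.071258=0.5962
k=6 src: inc=0.071258, refl=0.071258·0.739130=0.0527; V=0.524945+0.071258+0.052669=0.6489

0 0 source 0.1304
1 3 load 0.2609
2 6 source 0.3573
3 9 load 0.4537
4 12 source 0.5249
5 15 load 0.5962
6 18 source 0.6489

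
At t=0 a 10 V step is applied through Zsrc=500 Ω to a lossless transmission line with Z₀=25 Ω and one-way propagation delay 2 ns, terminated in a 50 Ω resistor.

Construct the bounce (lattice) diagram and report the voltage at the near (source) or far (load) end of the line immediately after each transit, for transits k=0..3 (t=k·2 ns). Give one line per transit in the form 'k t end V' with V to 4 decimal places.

Γ_L=0.333333, Γ_S=0.904762; launch V₁=10·25/525=0.476190
k=0 src: V=0.4762
k=1 load: inc=0.476190, refl=0.476190·0.333333=0.1587; V=0.000000+0.476190+0.158730=0.6349
k=2 src: inc=0.158730, refl=0.158730·0.904762=0.1436; V=0.476190+0.158730+0.143613=0.7785
k=3 load: inc=0.143613, refl=0.143613·0.333333=0.0479; V=0.634921+0.143613+0.047871=0.8264

0 0 source 0.4762
1 2 load 0.6349
2 4 source 0.7785
3 6 load 0.8264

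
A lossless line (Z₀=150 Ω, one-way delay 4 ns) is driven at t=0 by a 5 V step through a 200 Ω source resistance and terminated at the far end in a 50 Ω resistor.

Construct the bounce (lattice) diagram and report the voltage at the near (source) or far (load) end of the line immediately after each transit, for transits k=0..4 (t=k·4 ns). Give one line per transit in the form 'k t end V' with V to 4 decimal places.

Γ_L=-0.500000, Γ_S=0.142857; launch V₁=5·150/350=2.142857
k=0 src: V=2.1429
k=1 load: inc=2.142857, refl=2.142857·-0.500000=-1.0714; V=0.000000+2.142857+-1.071429=1.0714
k=2 src: inc=-1.071429, refl=-1.071429·0.142857=-0.1531; V=2.142857+-1.071429+-0.153061=0.9184
k=3 load: inc=-0.153061, refl=-0.153061·-0.500000=0.0765; V=1.071429+-0.153061+0.076531=0.9949
k=4 src: inc=0.076531, refl=0.076531·0.142857=0.0109; V=0.918367+0.076531+0.010933=1.0058

0 0 source 2.1429
1 4 load 1.0714
2 8 source 0.9184
3 12 load 0.9949
4 16 source 1.0058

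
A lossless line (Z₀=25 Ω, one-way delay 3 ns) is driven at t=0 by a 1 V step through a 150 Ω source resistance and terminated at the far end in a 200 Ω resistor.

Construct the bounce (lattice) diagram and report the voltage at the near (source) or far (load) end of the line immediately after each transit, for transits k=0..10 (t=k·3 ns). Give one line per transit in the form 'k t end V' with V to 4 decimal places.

0 0 source 0.1429
1 3 load 0.2540
2 6 source 0.3333
3 9 load 0.3951
4 12 source 0.4392
5 15 load 0.4734
6 18 source 0.4979
7 21 load 0.5170
8 24 source 0.5306
9 27 load 0.5412
10 30 source 0.5487

Γ_L=0.777778, Γ_S=0.714286; launch V₁=1·25/175=0.142857
k=0 src: V=0.1429
k=1 load: inc=0.142857, refl=0.142857·0.777778=0.1111; V=0.000000+0.142857+0.111111=0.2540
k=2 src: inc=0.111111, refl=0.111111·0.714286=0.0794; V=0.142857+0.111111+0.079365=0.3333
k=3 load: inc=0.079365, refl=0.079365·0.777778=0.0617; V=0.253968+0.079365+0.061728=0.3951
k=4 src: inc=0.061728, refl=0.061728·0.714286=0.0441; V=0.333333+0.061728+0.044092=0.4392
k=5 load: inc=0.044092, refl=0.044092·0.777778=0.0343; V=0.395062+0.044092+0.034294=0.4734
k=6 src: inc=0.034294, refl=0.034294·0.714286=0.0245; V=0.439153+0.034294+0.024495=0.4979
k=7 load: inc=0.024495, refl=0.024495·0.777778=0.0191; V=0.473447+0.024495+0.019052=0.5170
k=8 src: inc=0.019052, refl=0.019052·0.714286=0.0136; V=0.497942+0.019052+0.013609=0.5306
k=9 load: inc=0.013609, refl=0.013609·0.777778=0.0106; V=0.516994+0.013609+0.010584=0.5412
k=10 src: inc=0.010584, refl=0.010584·0.714286=0.0076; V=0.530603+0.010584+0.007560=0.5487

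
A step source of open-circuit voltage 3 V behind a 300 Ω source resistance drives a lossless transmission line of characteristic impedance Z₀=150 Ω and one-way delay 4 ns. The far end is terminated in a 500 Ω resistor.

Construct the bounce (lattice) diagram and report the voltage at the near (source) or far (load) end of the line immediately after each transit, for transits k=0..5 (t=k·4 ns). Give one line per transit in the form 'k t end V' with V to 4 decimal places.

Γ_L=0.538462, Γ_S=0.333333; launch V₁=3·150/450=1.000000
k=0 src: V=1.0000
k=1 load: inc=1.000000, refl=1.000000·0.538462=0.5385; V=0.000000+1.000000+0.538462=1.5385
k=2 src: inc=0.538462, refl=0.538462·0.333333=0.1795; V=1.000000+0.538462+0.179487=1.7179
k=3 load: inc=0.179487, refl=0.179487·0.538462=0.0966; V=1.538462+0.179487+0.096647=1.8146
k=4 src: inc=0.096647, refl=0.096647·0.333333=0.0322; V=1.717949+0.096647+0.032216=1.8468
k=5 load: inc=0.032216, refl=0.032216·0.538462=0.0173; V=1.814596+0.032216+0.017347=1.8642

0 0 source 1.0000
1 4 load 1.5385
2 8 source 1.7179
3 12 load 1.8146
4 16 source 1.8468
5 20 load 1.8642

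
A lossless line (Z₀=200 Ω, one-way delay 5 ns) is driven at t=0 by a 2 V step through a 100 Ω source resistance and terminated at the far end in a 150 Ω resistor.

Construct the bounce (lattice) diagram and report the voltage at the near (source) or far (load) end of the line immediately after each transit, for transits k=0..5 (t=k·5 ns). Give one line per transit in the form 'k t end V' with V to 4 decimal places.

Γ_L=-0.142857, Γ_S=-0.333333; launch V₁=2·200/300=1.333333
k=0 src: V=1.3333
k=1 load: inc=1.333333, refl=1.333333·-0.142857=-0.1905; V=0.000000+1.333333+-0.190476=1.1429
k=2 src: inc=-0.190476, refl=-0.190476·-0.333333=0.0635; V=1.333333+-0.190476+0.063492=1.2063
k=3 load: inc=0.063492, refl=0.063492·-0.142857=-0.0091; V=1.142857+0.063492+-0.009070=1.1973
k=4 src: inc=-0.009070, refl=-0.009070·-0.333333=0.0030; V=1.206349+-0.009070+0.003023=1.2003
k=5 load: inc=0.003023, refl=0.003023·-0.142857=-0.0004; V=1.197279+0.003023+-0.000432=1.1999

0 0 source 1.3333
1 5 load 1.1429
2 10 source 1.2063
3 15 load 1.1973
4 20 source 1.2003
5 25 load 1.1999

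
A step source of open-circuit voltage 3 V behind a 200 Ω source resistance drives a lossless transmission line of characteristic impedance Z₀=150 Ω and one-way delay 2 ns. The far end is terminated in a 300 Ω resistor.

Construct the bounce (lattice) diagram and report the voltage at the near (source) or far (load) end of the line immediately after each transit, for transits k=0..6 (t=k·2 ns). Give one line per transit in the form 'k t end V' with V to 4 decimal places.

Γ_L=0.333333, Γ_S=0.142857; launch V₁=3·150/350=1.285714
k=0 src: V=1.2857
k=1 load: inc=1.285714, refl=1.285714·0.333333=0.4286; V=0.000000+1.285714+0.428571=1.7143
k=2 src: inc=0.428571, refl=0.428571·0.142857=0.0612; V=1.285714+0.428571+0.061224=1.7755
k=3 load: inc=0.061224, refl=0.061224·0.333333=0.0204; V=1.714286+0.061224+0.020408=1.7959
k=4 src: inc=0.020408, refl=0.020408·0.142857=0.0029; V=1.775510+0.020408+0.002915=1.7988
k=5 load: inc=0.002915, refl=0.002915·0.333333=0.0010; V=1.795918+0.002915+0.000972=1.7998
k=6 src: inc=0.000972, refl=0.000972·0.142857=0.0001; V=1.798834+0.000972+0.000139=1.7999

0 0 source 1.2857
1 2 load 1.7143
2 4 source 1.7755
3 6 load 1.7959
4 8 source 1.7988
5 10 load 1.7998
6 12 source 1.7999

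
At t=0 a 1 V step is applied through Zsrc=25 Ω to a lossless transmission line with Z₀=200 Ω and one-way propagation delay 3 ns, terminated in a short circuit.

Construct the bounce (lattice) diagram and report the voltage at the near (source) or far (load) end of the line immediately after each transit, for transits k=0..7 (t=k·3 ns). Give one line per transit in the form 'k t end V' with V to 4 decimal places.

Γ_L=-1.000000, Γ_S=-0.777778; launch V₁=1·200/225=0.888889
k=0 src: V=0.8889
k=1 load: inc=0.888889, refl=0.888889·-1.000000=-0.8889; V=0.000000+0.888889+-0.888889=0.0000
k=2 src: inc=-0.888889, refl=-0.888889·-0.777778=0.6914; V=0.888889+-0.888889+0.691358=0.6914
k=3 load: inc=0.691358, refl=0.691358·-1.000000=-0.6914; V=0.000000+0.691358+-0.691358=0.0000
k=4 src: inc=-0.691358, refl=-0.691358·-0.777778=0.5377; V=0.691358+-0.691358+0.537723=0.5377
k=5 load: inc=0.537723, refl=0.537723·-1.000000=-0.5377; V=0.000000+0.537723+-0.537723=0.0000
k=6 src: inc=-0.537723, refl=-0.537723·-0.777778=0.4182; V=0.537723+-0.537723+0.418229=0.4182
k=7 load: inc=0.418229, refl=0.418229·-1.000000=-0.4182; V=0.000000+0.418229+-0.418229=0.0000

0 0 source 0.8889
1 3 load 0.0000
2 6 source 0.6914
3 9 load 0.0000
4 12 source 0.5377
5 15 load 0.0000
6 18 source 0.4182
7 21 load 0.0000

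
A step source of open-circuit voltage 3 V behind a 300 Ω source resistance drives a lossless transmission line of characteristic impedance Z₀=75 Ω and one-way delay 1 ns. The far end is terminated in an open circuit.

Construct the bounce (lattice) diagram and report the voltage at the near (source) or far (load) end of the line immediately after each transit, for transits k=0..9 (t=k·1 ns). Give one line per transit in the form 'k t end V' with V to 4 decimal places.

0 0 source 0.6000
1 1 load 1.2000
2 2 source 1.5600
3 3 load 1.9200
4 4 source 2.1360
5 5 load 2.3520
6 6 source 2.4816
7 7 load 2.6112
8 8 source 2.6890
9 9 load 2.7667

Γ_L=1.000000, Γ_S=0.600000; launch V₁=3·75/375=0.600000
k=0 src: V=0.6000
k=1 load: inc=0.600000, refl=0.600000·1.000000=0.6000; V=0.000000+0.600000+0.600000=1.2000
k=2 src: inc=0.600000, refl=0.600000·0.600000=0.3600; V=0.600000+0.600000+0.360000=1.5600
k=3 load: inc=0.360000, refl=0.360000·1.000000=0.3600; V=1.200000+0.360000+0.360000=1.9200
k=4 src: inc=0.360000, refl=0.360000·0.600000=0.2160; V=1.560000+0.360000+0.216000=2.1360
k=5 load: inc=0.216000, refl=0.216000·1.000000=0.2160; V=1.920000+0.216000+0.216000=2.3520
k=6 src: inc=0.216000, refl=0.216000·0.600000=0.1296; V=2.136000+0.216000+0.129600=2.4816
k=7 load: inc=0.129600, refl=0.129600·1.000000=0.1296; V=2.352000+0.129600+0.129600=2.6112
k=8 src: inc=0.129600, refl=0.129600·0.600000=0.0778; V=2.481600+0.129600+0.077760=2.6890
k=9 load: inc=0.077760, refl=0.077760·1.000000=0.0778; V=2.611200+0.077760+0.077760=2.7667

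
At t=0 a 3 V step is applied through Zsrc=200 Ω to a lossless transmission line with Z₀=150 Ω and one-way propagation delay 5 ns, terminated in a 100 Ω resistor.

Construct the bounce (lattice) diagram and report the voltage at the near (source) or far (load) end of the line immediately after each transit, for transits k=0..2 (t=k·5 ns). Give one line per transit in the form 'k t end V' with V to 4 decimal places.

Γ_L=-0.200000, Γ_S=0.142857; launch V₁=3·150/350=1.285714
k=0 src: V=1.2857
k=1 load: inc=1.285714, refl=1.285714·-0.200000=-0.2571; V=0.000000+1.285714+-0.257143=1.0286
k=2 src: inc=-0.257143, refl=-0.257143·0.142857=-0.0367; V=1.285714+-0.257143+-0.036735=0.9918

0 0 source 1.2857
1 5 load 1.0286
2 10 source 0.9918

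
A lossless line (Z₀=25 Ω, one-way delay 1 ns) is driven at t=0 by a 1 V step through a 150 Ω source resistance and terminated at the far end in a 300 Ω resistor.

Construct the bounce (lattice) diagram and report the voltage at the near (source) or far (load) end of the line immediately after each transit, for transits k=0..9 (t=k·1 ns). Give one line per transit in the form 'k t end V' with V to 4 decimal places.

0 0 source 0.1429
1 1 load 0.2637
2 2 source 0.3501
3 3 load 0.4231
4 4 source 0.4753
5 5 load 0.5195
6 6 source 0.5510
7 7 load 0.5777
8 8 source 0.5968
9 9 load 0.6129

Γ_L=0.846154, Γ_S=0.714286; launch V₁=1·25/175=0.142857
k=0 src: V=0.1429
k=1 load: inc=0.142857, refl=0.142857·0.846154=0.1209; V=0.000000+0.142857+0.120879=0.2637
k=2 src: inc=0.120879, refl=0.120879·0.714286=0.0863; V=0.142857+0.120879+0.086342=0.3501
k=3 load: inc=0.086342, refl=0.086342·0.846154=0.0731; V=0.263736+0.086342+0.073059=0.4231
k=4 src: inc=0.073059, refl=0.073059·0.714286=0.0522; V=0.350078+0.073059+0.052185=0.4753
k=5 load: inc=0.052185, refl=0.052185·0.846154=0.0442; V=0.423137+0.052185+0.044156=0.5195
k=6 src: inc=0.044156, refl=0.044156·0.714286=0.0315; V=0.475322+0.044156+0.031540=0.5510
k=7 load: inc=0.031540, refl=0.031540·0.846154=0.0267; V=0.519479+0.031540+0.026688=0.5777
k=8 src: inc=0.026688, refl=0.026688·0.714286=0.0191; V=0.551019+0.026688+0.019063=0.5968
k=9 load: inc=0.019063, refl=0.019063·0.846154=0.0161; V=0.577707+0.019063+0.016130=0.6129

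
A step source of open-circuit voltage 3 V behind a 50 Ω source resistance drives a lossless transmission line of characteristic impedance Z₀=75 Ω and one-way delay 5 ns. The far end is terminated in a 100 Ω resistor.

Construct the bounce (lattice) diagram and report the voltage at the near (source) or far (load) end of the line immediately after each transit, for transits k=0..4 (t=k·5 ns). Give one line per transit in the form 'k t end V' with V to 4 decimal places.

0 0 source 1.8000
1 5 load 2.0571
2 10 source 2.0057
3 15 load 1.9984
4 20 source 1.9998

Γ_L=0.142857, Γ_S=-0.200000; launch V₁=3·75/125=1.800000
k=0 src: V=1.8000
k=1 load: inc=1.800000, refl=1.800000·0.142857=0.2571; V=0.000000+1.800000+0.257143=2.0571
k=2 src: inc=0.257143, refl=0.257143·-0.200000=-0.0514; V=1.800000+0.257143+-0.051429=2.0057
k=3 load: inc=-0.051429, refl=-0.051429·0.142857=-0.0073; V=2.057143+-0.051429+-0.007347=1.9984
k=4 src: inc=-0.007347, refl=-0.007347·-0.200000=0.0015; V=2.005714+-0.007347+0.001469=1.9998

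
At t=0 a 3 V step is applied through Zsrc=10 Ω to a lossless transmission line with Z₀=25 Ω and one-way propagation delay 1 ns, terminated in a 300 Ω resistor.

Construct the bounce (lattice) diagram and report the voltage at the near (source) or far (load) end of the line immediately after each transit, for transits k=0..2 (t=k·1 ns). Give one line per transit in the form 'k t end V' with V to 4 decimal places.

Γ_L=0.846154, Γ_S=-0.428571; launch V₁=3·25/35=2.142857
k=0 src: V=2.1429
k=1 load: inc=2.142857, refl=2.142857·0.846154=1.8132; V=0.000000+2.142857+1.813187=3.9560
k=2 src: inc=1.813187, refl=1.813187·-0.428571=-0.7771; V=2.142857+1.813187+-0.777080=3.1790

0 0 source 2.1429
1 1 load 3.9560
2 2 source 3.1790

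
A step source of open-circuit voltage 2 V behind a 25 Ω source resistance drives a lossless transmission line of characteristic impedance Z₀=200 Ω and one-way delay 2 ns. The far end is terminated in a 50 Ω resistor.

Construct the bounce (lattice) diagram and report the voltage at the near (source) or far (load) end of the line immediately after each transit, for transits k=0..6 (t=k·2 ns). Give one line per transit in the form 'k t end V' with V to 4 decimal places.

Γ_L=-0.600000, Γ_S=-0.777778; launch V₁=2·200/225=1.777778
k=0 src: V=1.7778
k=1 load: inc=1.777778, refl=1.777778·-0.600000=-1.0667; V=0.000000+1.777778+-1.066667=0.7111
k=2 src: inc=-1.066667, refl=-1.066667·-0.777778=0.8296; V=1.777778+-1.066667+0.829630=1.5407
k=3 load: inc=0.829630, refl=0.829630·-0.600000=-0.4978; V=0.711111+0.829630+-0.497778=1.0430
k=4 src: inc=-0.497778, refl=-0.497778·-0.777778=0.3872; V=1.540741+-0.497778+0.387160=1.4301
k=5 load: inc=0.387160, refl=0.387160·-0.600000=-0.2323; V=1.042963+0.387160+-0.232296=1.1978
k=6 src: inc=-0.232296, refl=-0.232296·-0.777778=0.1807; V=1.430123+-0.232296+0.180675=1.3785

0 0 source 1.7778
1 2 load 0.7111
2 4 source 1.5407
3 6 load 1.0430
4 8 source 1.4301
5 10 load 1.1978
6 12 source 1.3785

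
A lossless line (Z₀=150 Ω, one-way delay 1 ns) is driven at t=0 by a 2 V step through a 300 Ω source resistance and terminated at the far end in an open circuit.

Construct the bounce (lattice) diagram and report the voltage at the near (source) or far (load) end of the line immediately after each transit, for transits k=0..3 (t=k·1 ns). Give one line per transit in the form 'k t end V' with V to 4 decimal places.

0 0 source 0.6667
1 1 load 1.3333
2 2 source 1.5556
3 3 load 1.7778

Γ_L=1.000000, Γ_S=0.333333; launch V₁=2·150/450=0.666667
k=0 src: V=0.6667
k=1 load: inc=0.666667, refl=0.666667·1.000000=0.6667; V=0.000000+0.666667+0.666667=1.3333
k=2 src: inc=0.666667, refl=0.666667·0.333333=0.2222; V=0.666667+0.666667+0.222222=1.5556
k=3 load: inc=0.222222, refl=0.222222·1.000000=0.2222; V=1.333333+0.222222+0.222222=1.7778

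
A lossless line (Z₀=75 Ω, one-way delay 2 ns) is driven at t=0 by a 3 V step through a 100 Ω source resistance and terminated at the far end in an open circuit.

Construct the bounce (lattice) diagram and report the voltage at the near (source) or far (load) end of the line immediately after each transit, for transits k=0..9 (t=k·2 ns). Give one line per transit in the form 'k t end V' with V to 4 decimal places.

Γ_L=1.000000, Γ_S=0.142857; launch V₁=3·75/175=1.285714
k=0 src: V=1.2857
k=1 load: inc=1.285714, refl=1.285714·1.000000=1.2857; V=0.000000+1.285714+1.285714=2.5714
k=2 src: inc=1.285714, refl=1.285714·0.142857=0.1837; V=1.285714+1.285714+0.183673=2.7551
k=3 load: inc=0.183673, refl=0.183673·1.000000=0.1837; V=2.571429+0.183673+0.183673=2.9388
k=4 src: inc=0.183673, refl=0.183673·0.142857=0.0262; V=2.755102+0.183673+0.026239=2.9650
k=5 load: inc=0.026239, refl=0.026239·1.000000=0.0262; V=2.938776+0.026239+0.026239=2.9913
k=6 src: inc=0.026239, refl=0.026239·0.142857=0.0037; V=2.965015+0.026239+0.003748=2.9950
k=7 load: inc=0.003748, refl=0.003748·1.000000=0.0037; V=2.991254+0.003748+0.003748=2.9988
k=8 src: inc=0.003748, refl=0.003748·0.142857=0.0005; V=2.995002+0.003748+0.000535=2.9993
k=9 load: inc=0.000535, refl=0.000535·1.000000=0.0005; V=2.998751+0.000535+0.000535=2.9998

0 0 source 1.2857
1 2 load 2.5714
2 4 source 2.7551
3 6 load 2.9388
4 8 source 2.9650
5 10 load 2.9913
6 12 source 2.9950
7 14 load 2.9988
8 16 source 2.9993
9 18 load 2.9998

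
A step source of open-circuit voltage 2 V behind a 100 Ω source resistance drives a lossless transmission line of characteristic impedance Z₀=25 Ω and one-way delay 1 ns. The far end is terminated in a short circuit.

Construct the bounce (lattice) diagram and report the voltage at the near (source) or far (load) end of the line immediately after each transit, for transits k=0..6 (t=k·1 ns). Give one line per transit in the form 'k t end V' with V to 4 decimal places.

0 0 source 0.4000
1 1 load 0.0000
2 2 source -0.2400
3 3 load 0.0000
4 4 source 0.1440
5 5 load 0.0000
6 6 source -0.0864

Γ_L=-1.000000, Γ_S=0.600000; launch V₁=2·25/125=0.400000
k=0 src: V=0.4000
k=1 load: inc=0.400000, refl=0.400000·-1.000000=-0.4000; V=0.000000+0.400000+-0.400000=0.0000
k=2 src: inc=-0.400000, refl=-0.400000·0.600000=-0.2400; V=0.400000+-0.400000+-0.240000=-0.2400
k=3 load: inc=-0.240000, refl=-0.240000·-1.000000=0.2400; V=0.000000+-0.240000+0.240000=0.0000
k=4 src: inc=0.240000, refl=0.240000·0.600000=0.1440; V=-0.240000+0.240000+0.144000=0.1440
k=5 load: inc=0.144000, refl=0.144000·-1.000000=-0.1440; V=0.000000+0.144000+-0.144000=0.0000
k=6 src: inc=-0.144000, refl=-0.144000·0.600000=-0.0864; V=0.144000+-0.144000+-0.086400=-0.0864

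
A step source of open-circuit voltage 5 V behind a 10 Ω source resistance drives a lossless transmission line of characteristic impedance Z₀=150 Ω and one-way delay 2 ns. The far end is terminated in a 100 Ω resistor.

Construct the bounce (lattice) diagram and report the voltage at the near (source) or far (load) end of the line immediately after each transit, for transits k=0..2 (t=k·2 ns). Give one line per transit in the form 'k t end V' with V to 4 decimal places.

0 0 source 4.6875
1 2 load 3.7500
2 4 source 4.5703

Γ_L=-0.200000, Γ_S=-0.875000; launch V₁=5·150/160=4.687500
k=0 src: V=4.6875
k=1 load: inc=4.687500, refl=4.687500·-0.200000=-0.9375; V=0.000000+4.687500+-0.937500=3.7500
k=2 src: inc=-0.937500, refl=-0.937500·-0.875000=0.8203; V=4.687500+-0.937500+0.820312=4.5703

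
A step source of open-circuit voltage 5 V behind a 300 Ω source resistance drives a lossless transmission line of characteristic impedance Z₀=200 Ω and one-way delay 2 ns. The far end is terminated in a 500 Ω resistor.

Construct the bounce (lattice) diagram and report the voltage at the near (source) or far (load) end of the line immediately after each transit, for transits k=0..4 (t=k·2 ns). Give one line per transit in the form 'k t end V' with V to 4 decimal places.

Γ_L=0.428571, Γ_S=0.200000; launch V₁=5·200/500=2.000000
k=0 src: V=2.0000
k=1 load: inc=2.000000, refl=2.000000·0.428571=0.8571; V=0.000000+2.000000+0.857143=2.8571
k=2 src: inc=0.857143, refl=0.857143·0.200000=0.1714; V=2.000000+0.857143+0.171429=3.0286
k=3 load: inc=0.171429, refl=0.171429·0.428571=0.0735; V=2.857143+0.171429+0.073469=3.1020
k=4 src: inc=0.073469, refl=0.073469·0.200000=0.0147; V=3.028571+0.073469+0.014694=3.1167

0 0 source 2.0000
1 2 load 2.8571
2 4 source 3.0286
3 6 load 3.1020
4 8 source 3.1167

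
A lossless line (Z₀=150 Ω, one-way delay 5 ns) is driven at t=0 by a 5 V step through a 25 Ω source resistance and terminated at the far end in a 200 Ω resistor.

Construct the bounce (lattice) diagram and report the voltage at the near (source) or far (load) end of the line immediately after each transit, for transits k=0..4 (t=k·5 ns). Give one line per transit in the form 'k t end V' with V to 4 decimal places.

0 0 source 4.2857
1 5 load 4.8980
2 10 source 4.4606
3 15 load 4.3982
4 20 source 4.4428

Γ_L=0.142857, Γ_S=-0.714286; launch V₁=5·150/175=4.285714
k=0 src: V=4.2857
k=1 load: inc=4.285714, refl=4.285714·0.142857=0.6122; V=0.000000+4.285714+0.612245=4.8980
k=2 src: inc=0.612245, refl=0.612245·-0.714286=-0.4373; V=4.285714+0.612245+-0.437318=4.4606
k=3 load: inc=-0.437318, refl=-0.437318·0.142857=-0.0625; V=4.897959+-0.437318+-0.062474=4.3982
k=4 src: inc=-0.062474, refl=-0.062474·-0.714286=0.0446; V=4.460641+-0.062474+0.044624=4.4428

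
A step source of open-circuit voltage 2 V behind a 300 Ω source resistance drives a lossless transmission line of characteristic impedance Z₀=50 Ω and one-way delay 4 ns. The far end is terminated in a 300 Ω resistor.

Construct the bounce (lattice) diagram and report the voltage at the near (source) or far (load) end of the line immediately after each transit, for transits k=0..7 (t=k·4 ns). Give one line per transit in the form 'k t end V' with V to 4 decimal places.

0 0 source 0.2857
1 4 load 0.4898
2 8 source 0.6356
3 12 load 0.7397
4 16 source 0.8141
5 20 load 0.8672
6 24 source 0.9051
7 28 load 0.9322

Γ_L=0.714286, Γ_S=0.714286; launch V₁=2·50/350=0.285714
k=0 src: V=0.2857
k=1 load: inc=0.285714, refl=0.285714·0.714286=0.2041; V=0.000000+0.285714+0.204082=0.4898
k=2 src: inc=0.204082, refl=0.204082·0.714286=0.1458; V=0.285714+0.204082+0.145773=0.6356
k=3 load: inc=0.145773, refl=0.145773·0.714286=0.1041; V=0.489796+0.145773+0.104123=0.7397
k=4 src: inc=0.104123, refl=0.104123·0.714286=0.0744; V=0.635569+0.104123+0.074374=0.8141
k=5 load: inc=0.074374, refl=0.074374·0.714286=0.0531; V=0.739692+0.074374+0.053124=0.8672
k=6 src: inc=0.053124, refl=0.053124·0.714286=0.0379; V=0.814066+0.053124+0.037946=0.9051
k=7 load: inc=0.037946, refl=0.037946·0.714286=0.0271; V=0.867190+0.037946+0.027104=0.9322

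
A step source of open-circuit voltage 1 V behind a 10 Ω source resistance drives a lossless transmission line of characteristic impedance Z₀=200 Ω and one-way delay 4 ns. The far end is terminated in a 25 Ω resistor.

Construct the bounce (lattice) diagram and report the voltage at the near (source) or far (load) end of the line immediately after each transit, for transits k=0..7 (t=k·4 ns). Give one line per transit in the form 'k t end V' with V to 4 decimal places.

0 0 source 0.9524
1 4 load 0.2116
2 8 source 0.8818
3 12 load 0.3606
4 16 source 0.8322
5 20 load 0.4654
6 24 source 0.7973
7 28 load 0.5391

Γ_L=-0.777778, Γ_S=-0.904762; launch V₁=1·200/210=0.952381
k=0 src: V=0.9524
k=1 load: inc=0.952381, refl=0.952381·-0.777778=-0.7407; V=0.000000+0.952381+-0.740741=0.2116
k=2 src: inc=-0.740741, refl=-0.740741·-0.904762=0.6702; V=0.952381+-0.740741+0.670194=0.8818
k=3 load: inc=0.670194, refl=0.670194·-0.777778=-0.5213; V=0.211640+0.670194+-0.521262=0.3606
k=4 src: inc=-0.521262, refl=-0.521262·-0.904762=0.4716; V=0.881834+-0.521262+0.471618=0.8322
k=5 load: inc=0.471618, refl=0.471618·-0.777778=-0.3668; V=0.360572+0.471618+-0.366814=0.4654
k=6 src: inc=-0.366814, refl=-0.366814·-0.904762=0.3319; V=0.832190+-0.366814+0.331879=0.7973
k=7 load: inc=0.331879, refl=0.331879·-0.777778=-0.2581; V=0.465376+0.331879+-0.258128=0.5391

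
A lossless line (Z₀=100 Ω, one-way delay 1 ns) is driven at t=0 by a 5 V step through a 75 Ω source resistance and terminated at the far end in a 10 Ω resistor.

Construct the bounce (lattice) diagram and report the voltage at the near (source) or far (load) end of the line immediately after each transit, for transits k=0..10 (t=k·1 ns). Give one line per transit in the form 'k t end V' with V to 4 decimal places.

0 0 source 2.8571
1 1 load 0.5195
2 2 source 0.8534
3 3 load 0.5802
4 4 source 0.6192
5 5 load 0.5873
6 6 source 0.5919
7 7 load 0.5881
8 8 source 0.5887
9 9 load 0.5882
10 10 source 0.5883

Γ_L=-0.818182, Γ_S=-0.142857; launch V₁=5·100/175=2.857143
k=0 src: V=2.8571
k=1 load: inc=2.857143, refl=2.857143·-0.818182=-2.3377; V=0.000000+2.857143+-2.337662=0.5195
k=2 src: inc=-2.337662, refl=-2.337662·-0.142857=0.3340; V=2.857143+-2.337662+0.333952=0.8534
k=3 load: inc=0.333952, refl=0.333952·-0.818182=-0.2732; V=0.519481+0.333952+-0.273233=0.5802
k=4 src: inc=-0.273233, refl=-0.273233·-0.142857=0.0390; V=0.853432+-0.273233+0.039033=0.6192
k=5 load: inc=0.039033, refl=0.039033·-0.818182=-0.0319; V=0.580199+0.039033+-0.031936=0.5873
k=6 src: inc=-0.031936, refl=-0.031936·-0.142857=0.0046; V=0.619232+-0.031936+0.004562=0.5919
k=7 load: inc=0.004562, refl=0.004562·-0.818182=-0.0037; V=0.587296+0.004562+-0.003733=0.5881
k=8 src: inc=-0.003733, refl=-0.003733·-0.142857=0.0005; V=0.591858+-0.003733+0.000533=0.5887
k=9 load: inc=0.000533, refl=0.000533·-0.818182=-0.0004; V=0.588126+0.000533+-0.000436=0.5882
k=10 src: inc=-0.000436, refl=-0.000436·-0.142857=0.0001; V=0.588659+-0.000436+0.000062=0.5883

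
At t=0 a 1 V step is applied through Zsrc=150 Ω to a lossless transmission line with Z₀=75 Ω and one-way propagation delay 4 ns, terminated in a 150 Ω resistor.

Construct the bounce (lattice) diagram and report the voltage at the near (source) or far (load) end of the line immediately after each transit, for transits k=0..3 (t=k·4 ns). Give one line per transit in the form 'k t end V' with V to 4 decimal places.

0 0 source 0.3333
1 4 load 0.4444
2 8 source 0.4815
3 12 load 0.4938

Γ_L=0.333333, Γ_S=0.333333; launch V₁=1·75/225=0.333333
k=0 src: V=0.3333
k=1 load: inc=0.333333, refl=0.333333·0.333333=0.1111; V=0.000000+0.333333+0.111111=0.4444
k=2 src: inc=0.111111, refl=0.111111·0.333333=0.0370; V=0.333333+0.111111+0.037037=0.4815
k=3 load: inc=0.037037, refl=0.037037·0.333333=0.0123; V=0.444444+0.037037+0.012346=0.4938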